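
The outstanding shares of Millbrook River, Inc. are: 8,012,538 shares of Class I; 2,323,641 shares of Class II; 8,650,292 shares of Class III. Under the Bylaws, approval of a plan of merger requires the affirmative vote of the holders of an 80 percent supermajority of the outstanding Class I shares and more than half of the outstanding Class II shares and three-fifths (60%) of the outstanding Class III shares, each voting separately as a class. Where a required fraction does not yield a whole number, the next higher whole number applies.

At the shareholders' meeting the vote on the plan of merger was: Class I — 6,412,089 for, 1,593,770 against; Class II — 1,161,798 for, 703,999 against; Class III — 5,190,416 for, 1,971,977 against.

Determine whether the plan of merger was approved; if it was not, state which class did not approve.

Class I: 4/5 of 8012538 = 6410030.40, rounded up to 6410031; 6,410,031 required, 6,412,089 in favor — approved.
Class II: a majority of 2323641 is 1161821; 1,161,821 required, 1,161,798 in favor — not approved.
Class III: 3/5 of 8650292 = 5190175.20, rounded up to 5190176; 5,190,176 required, 5,190,416 in favor — approved.

Not approved — the Class II shares did not give the required vote.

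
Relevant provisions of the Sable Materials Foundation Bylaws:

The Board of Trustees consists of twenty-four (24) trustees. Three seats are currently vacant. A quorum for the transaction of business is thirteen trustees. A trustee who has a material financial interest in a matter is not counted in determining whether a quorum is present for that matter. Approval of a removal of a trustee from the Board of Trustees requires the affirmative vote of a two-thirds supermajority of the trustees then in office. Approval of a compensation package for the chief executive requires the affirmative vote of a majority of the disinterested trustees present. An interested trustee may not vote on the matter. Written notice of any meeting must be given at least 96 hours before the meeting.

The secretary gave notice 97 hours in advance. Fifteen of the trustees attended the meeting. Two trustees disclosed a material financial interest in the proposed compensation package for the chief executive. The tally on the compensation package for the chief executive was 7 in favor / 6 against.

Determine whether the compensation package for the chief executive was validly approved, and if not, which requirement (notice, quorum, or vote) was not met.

Notice: 97 hours given; 96 required (97 ≥ 96). Satisfied.
Quorum: 15 present, but the 2 interested trustees do not count, leaving 13. Quorum is 13. Satisfied.
Vote: the compensation package for the chief executive requires a majority of the disinterested trustees present (15 − 2 = 13). A majority of 13 is 7, so 7 affirmative votes are needed; 7 voted in favor. Satisfied.

Valid — all requirements satisfied.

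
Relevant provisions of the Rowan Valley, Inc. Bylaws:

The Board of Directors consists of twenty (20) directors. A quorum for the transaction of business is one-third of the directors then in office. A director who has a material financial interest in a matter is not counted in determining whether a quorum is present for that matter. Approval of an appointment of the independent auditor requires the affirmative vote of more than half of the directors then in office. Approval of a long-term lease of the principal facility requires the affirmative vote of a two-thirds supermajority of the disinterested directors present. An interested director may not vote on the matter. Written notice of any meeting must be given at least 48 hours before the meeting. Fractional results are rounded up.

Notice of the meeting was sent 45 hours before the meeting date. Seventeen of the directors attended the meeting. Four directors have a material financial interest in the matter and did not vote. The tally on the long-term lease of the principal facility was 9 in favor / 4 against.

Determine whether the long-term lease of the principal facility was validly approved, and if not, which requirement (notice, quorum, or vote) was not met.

Invalid — notice requirement not satisfied.

Notice: 45 hours given; 48 required (45 < 48). Not satisfied.
Quorum: 17 present, but the 4 interested directors do not count, leaving 13. Quorum is 7. Satisfied.
Vote: the long-term lease of the principal facility requires two-thirds of the disinterested directors present (17 − 4 = 13). 2/3 of 13 = 8.67, rounded up to 9, so 9 affirmative votes are needed; 9 voted in favor. Satisfied.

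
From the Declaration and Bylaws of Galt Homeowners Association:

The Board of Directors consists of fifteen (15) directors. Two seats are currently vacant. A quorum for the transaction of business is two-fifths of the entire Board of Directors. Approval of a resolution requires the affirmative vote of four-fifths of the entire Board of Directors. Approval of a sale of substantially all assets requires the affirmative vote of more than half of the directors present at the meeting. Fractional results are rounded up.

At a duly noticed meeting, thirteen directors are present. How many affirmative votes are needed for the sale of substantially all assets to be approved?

The sale of substantially all assets requires a majority of the directors present (13).
A majority of 13 is 7.

7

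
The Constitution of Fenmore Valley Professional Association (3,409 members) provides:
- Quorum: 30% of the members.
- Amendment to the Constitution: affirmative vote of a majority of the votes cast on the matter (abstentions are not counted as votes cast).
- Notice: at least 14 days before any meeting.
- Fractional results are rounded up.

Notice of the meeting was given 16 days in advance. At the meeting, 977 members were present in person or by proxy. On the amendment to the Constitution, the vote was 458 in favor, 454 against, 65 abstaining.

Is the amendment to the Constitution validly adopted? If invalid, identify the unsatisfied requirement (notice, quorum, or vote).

Notice: 16 days given; 14 required. Satisfied.
Quorum: 30% of 3,409 = 1,022.70, rounded up to 1,023; 977 present. Not satisfied.
Vote: requires a majority of the votes cast (977 − 65 abstaining = 912); a majority of 912 is 457, so 457 needed; 458 in favor. Satisfied.

Invalid — quorum requirement not satisfied.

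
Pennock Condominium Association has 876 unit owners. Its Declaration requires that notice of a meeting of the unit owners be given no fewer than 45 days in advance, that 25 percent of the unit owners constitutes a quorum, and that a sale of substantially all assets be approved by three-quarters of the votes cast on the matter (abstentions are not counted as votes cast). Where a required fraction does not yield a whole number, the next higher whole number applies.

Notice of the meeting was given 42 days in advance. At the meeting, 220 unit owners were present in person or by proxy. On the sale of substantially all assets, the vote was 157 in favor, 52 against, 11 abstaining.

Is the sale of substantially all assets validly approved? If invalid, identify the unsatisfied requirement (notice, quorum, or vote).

Notice: 42 days given; 45 required. Not satisfied.
Quorum: 25% of 876 = 219; 220 present. Satisfied.
Vote: requires three-fourths of the votes cast (220 − 11 abstaining = 209); 3/4 of 209 = 156.75, rounded up to 157, so 157 needed; 157 in favor. Satisfied.

Invalid — notice requirement not satisfied.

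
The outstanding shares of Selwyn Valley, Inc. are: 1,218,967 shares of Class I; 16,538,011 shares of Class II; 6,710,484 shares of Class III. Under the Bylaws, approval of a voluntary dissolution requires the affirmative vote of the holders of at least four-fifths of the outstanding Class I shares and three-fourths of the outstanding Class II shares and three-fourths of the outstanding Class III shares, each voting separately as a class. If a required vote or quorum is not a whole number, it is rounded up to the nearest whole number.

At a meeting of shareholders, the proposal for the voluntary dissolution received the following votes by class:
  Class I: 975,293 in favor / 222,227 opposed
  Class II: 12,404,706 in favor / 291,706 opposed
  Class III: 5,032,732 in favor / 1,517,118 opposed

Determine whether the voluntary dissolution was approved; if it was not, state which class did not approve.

Not approved — the Class III shares did not give the required vote.

Class I: 4/5 of 1218967 = 975173.60, rounded up to 975174; 975,174 required, 975,293 in favor — approved.
Class II: 3/4 of 16538011 = 12403508.25, rounded up to 12403509; 12,403,509 required, 12,404,706 in favor — approved.
Class III: 3/4 of 6710484 = 5032863; 5,032,863 required, 5,032,732 in favor — not approved.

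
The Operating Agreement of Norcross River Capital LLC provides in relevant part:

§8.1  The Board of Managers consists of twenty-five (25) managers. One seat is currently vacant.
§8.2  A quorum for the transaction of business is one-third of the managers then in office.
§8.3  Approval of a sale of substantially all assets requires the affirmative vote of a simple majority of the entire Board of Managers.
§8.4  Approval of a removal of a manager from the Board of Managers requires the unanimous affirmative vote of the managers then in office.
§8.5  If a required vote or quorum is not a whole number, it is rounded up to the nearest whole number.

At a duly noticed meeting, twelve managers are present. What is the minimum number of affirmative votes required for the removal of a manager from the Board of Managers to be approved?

24

The removal of a manager from the Board of Managers requires the unanimous vote of the managers then in office (24).
Unanimous means all 24.
(Only 12 can vote, so the removal of a manager from the Board of Managers cannot pass at this meeting, but the required vote is still 24.)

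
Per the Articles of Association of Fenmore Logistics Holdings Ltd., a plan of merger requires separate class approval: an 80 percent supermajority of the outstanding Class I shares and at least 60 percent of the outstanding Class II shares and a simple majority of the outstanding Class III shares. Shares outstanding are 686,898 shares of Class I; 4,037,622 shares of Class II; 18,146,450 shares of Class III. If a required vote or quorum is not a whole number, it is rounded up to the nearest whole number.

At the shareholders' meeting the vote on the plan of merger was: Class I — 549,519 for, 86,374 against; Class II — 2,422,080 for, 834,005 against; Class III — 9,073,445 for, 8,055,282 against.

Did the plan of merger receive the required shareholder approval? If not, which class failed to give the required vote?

Class I: 4/5 of 686898 = 549518.40, rounded up to 549519; 549,519 required, 549,519 in favor — approved.
Class II: 3/5 of 4037622 = 2422573.20, rounded up to 2422574; 2,422,574 required, 2,422,080 in favor — not approved.
Class III: a majority of 18146450 is 9073226; 9,073,226 required, 9,073,445 in favor — approved.

Not approved — the Class II shares did not give the required vote.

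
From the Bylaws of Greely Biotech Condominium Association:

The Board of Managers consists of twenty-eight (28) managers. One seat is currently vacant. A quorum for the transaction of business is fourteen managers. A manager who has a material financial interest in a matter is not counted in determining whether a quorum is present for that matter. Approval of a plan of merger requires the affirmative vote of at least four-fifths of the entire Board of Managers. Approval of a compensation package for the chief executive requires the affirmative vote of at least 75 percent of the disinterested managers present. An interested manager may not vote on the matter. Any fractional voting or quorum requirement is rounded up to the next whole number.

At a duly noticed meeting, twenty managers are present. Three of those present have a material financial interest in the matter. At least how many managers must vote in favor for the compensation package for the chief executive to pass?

The compensation package for the chief executive requires three-fourths of the disinterested managers present (20 − 3 = 17).
3/4 of 17 = 12.75, rounded up to 13.

13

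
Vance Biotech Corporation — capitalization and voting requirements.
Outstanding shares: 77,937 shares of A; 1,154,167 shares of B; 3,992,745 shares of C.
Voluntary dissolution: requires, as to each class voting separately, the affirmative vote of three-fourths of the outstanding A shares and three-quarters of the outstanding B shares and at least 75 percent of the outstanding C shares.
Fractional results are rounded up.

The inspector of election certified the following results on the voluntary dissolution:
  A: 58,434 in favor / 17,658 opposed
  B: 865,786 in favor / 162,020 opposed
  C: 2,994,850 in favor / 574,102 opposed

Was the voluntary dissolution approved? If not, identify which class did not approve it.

A: 3/4 of 77937 = 58452.75, rounded up to 58453; 58,453 required, 58,434 in favor — not approved.
B: 3/4 of 1154167 = 865625.25, rounded up to 865626; 865,626 required, 865,786 in favor — approved.
C: 3/4 of 3992745 = 2994558.75, rounded up to 2994559; 2,994,559 required, 2,994,850 in favor — approved.

Not approved — the A shares did not give the required vote.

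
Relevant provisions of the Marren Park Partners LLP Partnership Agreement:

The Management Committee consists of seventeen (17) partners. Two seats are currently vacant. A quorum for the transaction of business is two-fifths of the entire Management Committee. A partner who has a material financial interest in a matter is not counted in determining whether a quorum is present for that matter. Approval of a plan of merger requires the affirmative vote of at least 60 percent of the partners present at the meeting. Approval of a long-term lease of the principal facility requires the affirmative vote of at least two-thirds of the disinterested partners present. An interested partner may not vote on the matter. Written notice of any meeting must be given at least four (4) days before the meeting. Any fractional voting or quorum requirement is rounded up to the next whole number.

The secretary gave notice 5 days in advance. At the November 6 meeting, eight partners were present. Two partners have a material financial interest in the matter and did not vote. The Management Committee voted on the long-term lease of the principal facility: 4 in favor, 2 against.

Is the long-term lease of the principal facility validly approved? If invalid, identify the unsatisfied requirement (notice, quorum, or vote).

Invalid — quorum requirement not satisfied.

Notice: 5 days given; 4 required (5 ≥ 4). Satisfied.
Quorum: 8 present, but the 2 interested partners do not count, leaving 6. Quorum is 7. Not satisfied.
Vote: the long-term lease of the principal facility requires two-thirds of the disinterested partners present (8 − 2 = 6). 2/3 of 6 = 4, so 4 affirmative votes are needed; 4 voted in favor. Satisfied. (Moot — without a quorum no business can be validly transacted.)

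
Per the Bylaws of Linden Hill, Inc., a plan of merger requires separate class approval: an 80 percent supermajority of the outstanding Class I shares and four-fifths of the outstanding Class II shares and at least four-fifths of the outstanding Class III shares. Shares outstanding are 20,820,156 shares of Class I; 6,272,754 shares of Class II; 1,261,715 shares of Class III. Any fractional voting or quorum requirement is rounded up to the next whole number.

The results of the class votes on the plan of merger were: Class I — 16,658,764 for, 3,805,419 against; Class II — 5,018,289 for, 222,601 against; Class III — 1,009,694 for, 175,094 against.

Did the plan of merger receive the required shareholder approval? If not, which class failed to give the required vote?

Class I: 4/5 of 20820156 = 16656124.80, rounded up to 16656125; 16,656,125 required, 16,658,764 in favor — approved.
Class II: 4/5 of 6272754 = 5018203.20, rounded up to 5018204; 5,018,204 required, 5,018,289 in favor — approved.
Class III: 4/5 of 1261715 = 1009372; 1,009,372 required, 1,009,694 in favor — approved.

Approved — every class gave the required vote.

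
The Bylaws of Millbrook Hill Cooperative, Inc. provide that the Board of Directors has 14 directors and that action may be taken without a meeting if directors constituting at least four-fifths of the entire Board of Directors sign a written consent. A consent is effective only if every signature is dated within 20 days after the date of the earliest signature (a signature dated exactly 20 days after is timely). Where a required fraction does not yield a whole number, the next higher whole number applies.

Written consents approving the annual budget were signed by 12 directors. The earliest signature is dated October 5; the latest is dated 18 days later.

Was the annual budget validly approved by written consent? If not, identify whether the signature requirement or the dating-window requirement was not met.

Signatures required: at least four-fifths of 14 — 4/5 of 14 = 11.20, rounded up to 12, so 12 needed; 12 signed. Sufficient.
Dating window: the latest signature is 18 days after the earliest; the limit is 20 days. Within the window.

Effective — both the signature and dating-window requirements are satisfied.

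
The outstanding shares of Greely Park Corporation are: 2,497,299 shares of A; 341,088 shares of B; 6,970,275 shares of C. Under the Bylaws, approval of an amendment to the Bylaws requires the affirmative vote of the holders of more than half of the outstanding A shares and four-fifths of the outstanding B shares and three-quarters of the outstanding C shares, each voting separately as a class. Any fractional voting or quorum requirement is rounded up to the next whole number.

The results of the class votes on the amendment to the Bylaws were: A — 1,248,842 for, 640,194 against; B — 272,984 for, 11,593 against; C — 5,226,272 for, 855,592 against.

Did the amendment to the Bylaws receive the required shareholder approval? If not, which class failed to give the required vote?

A: a majority of 2497299 is 1248650; 1,248,650 required, 1,248,842 in favor — approved.
B: 4/5 of 341088 = 272870.40, rounded up to 272871; 272,871 required, 272,984 in favor — approved.
C: 3/4 of 6970275 = 5227706.25, rounded up to 5227707; 5,227,707 required, 5,226,272 in favor — not approved.

Not approved — the C shares did not give the required vote.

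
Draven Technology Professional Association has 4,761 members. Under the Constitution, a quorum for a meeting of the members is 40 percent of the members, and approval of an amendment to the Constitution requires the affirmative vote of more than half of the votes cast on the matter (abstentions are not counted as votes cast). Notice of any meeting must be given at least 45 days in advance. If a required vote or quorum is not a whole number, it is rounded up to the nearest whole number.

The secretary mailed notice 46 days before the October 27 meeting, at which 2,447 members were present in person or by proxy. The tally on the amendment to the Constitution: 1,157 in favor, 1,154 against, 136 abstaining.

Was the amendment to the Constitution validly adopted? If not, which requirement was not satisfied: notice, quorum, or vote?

Notice: 46 days given; 45 required. Satisfied.
Quorum: 40% of 4,761 = 1,904.40, rounded up to 1,905; 2,447 present. Satisfied.
Vote: requires a majority of the votes cast (2,447 − 136 abstaining = 2,311); a majority of 2311 is 1156, so 1,156 needed; 1,157 in favor. Satisfied.

Valid — all requirements satisfied.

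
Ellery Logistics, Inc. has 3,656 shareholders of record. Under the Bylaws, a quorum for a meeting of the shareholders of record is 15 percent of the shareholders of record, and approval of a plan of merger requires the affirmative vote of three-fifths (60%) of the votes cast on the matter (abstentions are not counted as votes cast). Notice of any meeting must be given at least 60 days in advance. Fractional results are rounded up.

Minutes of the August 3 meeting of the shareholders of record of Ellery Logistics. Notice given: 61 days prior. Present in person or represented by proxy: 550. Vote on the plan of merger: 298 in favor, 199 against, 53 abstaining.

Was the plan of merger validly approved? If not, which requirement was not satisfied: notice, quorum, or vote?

Invalid — vote requirement not satisfied.

Notice: 61 days given; 60 required. Satisfied.
Quorum: 15% of 3,656 = 548.40, rounded up to 549; 550 present. Satisfied.
Vote: requires three-fifths of the votes cast (550 − 53 abstaining = 497); 3/5 of 497 = 298.20, rounded up to 299, so 299 needed; 298 in favor. Not satisfied.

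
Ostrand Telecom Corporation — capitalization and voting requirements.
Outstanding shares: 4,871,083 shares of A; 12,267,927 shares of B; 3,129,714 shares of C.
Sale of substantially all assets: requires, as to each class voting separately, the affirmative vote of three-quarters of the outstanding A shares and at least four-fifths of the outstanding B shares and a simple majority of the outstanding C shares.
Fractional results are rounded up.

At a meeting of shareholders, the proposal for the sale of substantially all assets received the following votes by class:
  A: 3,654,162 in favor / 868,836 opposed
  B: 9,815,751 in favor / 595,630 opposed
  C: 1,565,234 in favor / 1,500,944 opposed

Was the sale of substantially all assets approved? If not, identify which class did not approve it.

A: 3/4 of 4871083 = 3653312.25, rounded up to 3653313; 3,653,313 required, 3,654,162 in favor — approved.
B: 4/5 of 12267927 = 9814341.60, rounded up to 9814342; 9,814,342 required, 9,815,751 in favor — approved.
C: a majority of 3129714 is 1564858; 1,564,858 required, 1,565,234 in favor — approved.

Approved — every class gave the required vote.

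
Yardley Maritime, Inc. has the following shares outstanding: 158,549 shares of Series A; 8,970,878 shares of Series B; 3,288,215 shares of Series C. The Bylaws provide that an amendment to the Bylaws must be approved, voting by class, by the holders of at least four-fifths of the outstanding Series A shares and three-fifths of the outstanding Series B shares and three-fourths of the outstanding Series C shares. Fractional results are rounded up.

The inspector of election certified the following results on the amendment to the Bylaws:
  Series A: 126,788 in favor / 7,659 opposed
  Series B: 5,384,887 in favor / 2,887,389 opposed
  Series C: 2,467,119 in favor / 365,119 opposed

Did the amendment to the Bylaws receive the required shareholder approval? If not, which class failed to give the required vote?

Series A: 4/5 of 158549 = 126839.20, rounded up to 126840; 126,840 required, 126,788 in favor — not approved.
Series B: 3/5 of 8970878 = 5382526.80, rounded up to 5382527; 5,382,527 required, 5,384,887 in favor — approved.
Series C: 3/4 of 3288215 = 2466161.25, rounded up to 2466162; 2,466,162 required, 2,467,119 in favor — approved.

Not approved — the Series A shares did not give the required vote.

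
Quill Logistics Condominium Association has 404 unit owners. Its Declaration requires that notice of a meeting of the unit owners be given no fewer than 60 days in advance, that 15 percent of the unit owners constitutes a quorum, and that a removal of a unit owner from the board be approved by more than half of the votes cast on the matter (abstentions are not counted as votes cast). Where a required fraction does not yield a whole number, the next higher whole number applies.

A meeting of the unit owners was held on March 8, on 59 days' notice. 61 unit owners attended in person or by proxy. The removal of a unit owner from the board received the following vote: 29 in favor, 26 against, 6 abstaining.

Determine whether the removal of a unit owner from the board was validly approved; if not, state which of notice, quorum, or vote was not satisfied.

Invalid — notice requirement not satisfied.

Notice: 59 days given; 60 required. Not satisfied.
Quorum: 15% of 404 = 60.60, rounded up to 61; 61 present. Satisfied.
Vote: requires a majority of the votes cast (61 − 6 abstaining = 55); a majority of 55 is 28, so 28 needed; 29 in favor. Satisfied.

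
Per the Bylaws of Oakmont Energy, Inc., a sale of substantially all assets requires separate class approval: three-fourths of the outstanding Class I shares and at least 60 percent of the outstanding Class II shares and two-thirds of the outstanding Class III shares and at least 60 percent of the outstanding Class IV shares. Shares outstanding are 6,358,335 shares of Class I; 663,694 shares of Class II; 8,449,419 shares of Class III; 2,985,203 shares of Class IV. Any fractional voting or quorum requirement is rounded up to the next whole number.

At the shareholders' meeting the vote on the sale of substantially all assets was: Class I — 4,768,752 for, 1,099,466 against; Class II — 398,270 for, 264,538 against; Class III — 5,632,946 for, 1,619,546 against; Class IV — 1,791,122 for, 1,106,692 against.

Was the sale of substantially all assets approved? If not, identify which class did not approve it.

Class I: 3/4 of 6358335 = 4768751.25, rounded up to 4768752; 4,768,752 required, 4,768,752 in favor — approved.
Class II: 3/5 of 663694 = 398216.40, rounded up to 398217; 398,217 required, 398,270 in favor — approved.
Class III: 2/3 of 8449419 = 5632946; 5,632,946 required, 5,632,946 in favor — approved.
Class IV: 3/5 of 2985203 = 1791121.80, rounded up to 1791122; 1,791,122 required, 1,791,122 in favor — approved.

Approved — every class gave the required vote.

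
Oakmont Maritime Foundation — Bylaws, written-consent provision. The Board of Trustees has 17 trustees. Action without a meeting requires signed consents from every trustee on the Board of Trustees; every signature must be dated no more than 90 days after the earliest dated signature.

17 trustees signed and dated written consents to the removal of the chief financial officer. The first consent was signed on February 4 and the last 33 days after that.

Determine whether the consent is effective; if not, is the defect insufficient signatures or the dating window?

Signatures required: the unanimous vote of 17 — unanimous means all 17, so 17 needed; 17 signed. Sufficient.
Dating window: the latest signature is 33 days after the earliest; the limit is 90 days. Within the window.

Effective — both the signature and dating-window requirements are satisfied.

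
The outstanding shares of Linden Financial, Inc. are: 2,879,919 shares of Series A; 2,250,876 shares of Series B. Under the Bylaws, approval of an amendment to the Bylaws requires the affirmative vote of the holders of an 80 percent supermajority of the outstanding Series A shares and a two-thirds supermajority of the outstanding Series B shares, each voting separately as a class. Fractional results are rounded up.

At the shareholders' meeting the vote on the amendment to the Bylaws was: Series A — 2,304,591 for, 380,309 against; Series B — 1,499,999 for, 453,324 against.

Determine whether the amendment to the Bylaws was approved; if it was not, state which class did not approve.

Not approved — the Series B shares did not give the required vote.

Series A: 4/5 of 2879919 = 2303935.20, rounded up to 2303936; 2,303,936 required, 2,304,591 in favor — approved.
Series B: 2/3 of 2250876 = 1500584; 1,500,584 required, 1,499,999 in favor — not approved.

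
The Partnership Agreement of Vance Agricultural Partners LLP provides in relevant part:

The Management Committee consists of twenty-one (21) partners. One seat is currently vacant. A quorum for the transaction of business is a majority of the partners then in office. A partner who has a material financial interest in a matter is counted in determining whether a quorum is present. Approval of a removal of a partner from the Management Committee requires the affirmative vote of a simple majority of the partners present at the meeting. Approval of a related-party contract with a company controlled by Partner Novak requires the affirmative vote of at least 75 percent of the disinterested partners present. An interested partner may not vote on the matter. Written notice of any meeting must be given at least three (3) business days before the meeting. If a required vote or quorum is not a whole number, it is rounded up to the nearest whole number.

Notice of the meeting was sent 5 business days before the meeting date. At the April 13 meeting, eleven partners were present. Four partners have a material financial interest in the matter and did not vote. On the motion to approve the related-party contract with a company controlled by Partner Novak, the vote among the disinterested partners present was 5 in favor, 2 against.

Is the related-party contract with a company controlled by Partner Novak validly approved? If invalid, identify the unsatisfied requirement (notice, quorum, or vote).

Invalid — vote requirement not satisfied.

Notice: 5 business days given; 3 required (5 ≥ 3). Satisfied.
Quorum: 11 present (interested partners count toward quorum); quorum is 11. Satisfied.
Vote: the related-party contract with a company controlled by Partner Novak requires three-fourths of the disinterested partners present (11 − 4 = 7). 3/4 of 7 = 5.25, rounded up to 6, so 6 affirmative votes are needed; 5 voted in favor. Not satisfied.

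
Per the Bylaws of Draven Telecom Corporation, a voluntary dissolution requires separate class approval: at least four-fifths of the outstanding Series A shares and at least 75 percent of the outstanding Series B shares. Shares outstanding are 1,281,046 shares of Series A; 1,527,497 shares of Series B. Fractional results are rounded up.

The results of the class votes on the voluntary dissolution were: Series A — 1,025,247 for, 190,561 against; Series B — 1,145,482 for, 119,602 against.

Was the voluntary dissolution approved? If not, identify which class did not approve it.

Not approved — the Series B shares did not give the required vote.

Series A: 4/5 of 1281046 = 1024836.80, rounded up to 1024837; 1,024,837 required, 1,025,247 in favor — approved.
Series B: 3/4 of 1527497 = 1145622.75, rounded up to 1145623; 1,145,623 required, 1,145,482 in favor — not approved.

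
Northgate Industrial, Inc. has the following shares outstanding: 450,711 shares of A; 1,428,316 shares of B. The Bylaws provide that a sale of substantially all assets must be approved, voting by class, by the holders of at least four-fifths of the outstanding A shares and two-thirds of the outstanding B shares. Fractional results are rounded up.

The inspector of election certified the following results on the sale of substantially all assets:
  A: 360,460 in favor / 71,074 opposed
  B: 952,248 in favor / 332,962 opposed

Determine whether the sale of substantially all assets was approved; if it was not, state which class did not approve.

A: 4/5 of 450711 = 360568.80, rounded up to 360569; 360,569 required, 360,460 in favor — not approved.
B: 2/3 of 1428316 = 952210.67, rounded up to 952211; 952,211 required, 952,248 in favor — approved.

Not approved — the A shares did not give the required vote.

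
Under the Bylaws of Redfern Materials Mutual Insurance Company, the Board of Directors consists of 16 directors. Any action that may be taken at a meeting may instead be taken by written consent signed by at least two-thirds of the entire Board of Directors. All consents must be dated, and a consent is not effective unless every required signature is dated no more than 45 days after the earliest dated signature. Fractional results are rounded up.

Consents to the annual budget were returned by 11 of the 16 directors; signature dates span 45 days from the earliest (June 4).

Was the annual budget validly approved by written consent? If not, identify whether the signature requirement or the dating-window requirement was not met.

Signatures required: at least two-thirds of 16 — 2/3 of 16 = 10.67, rounded up to 11, so 11 needed; 11 signed. Sufficient.
Dating window: the latest signature is 45 days after the earliest; the limit is 45 days. Within the window.

Effective — both the signature and dating-window requirements are satisfied.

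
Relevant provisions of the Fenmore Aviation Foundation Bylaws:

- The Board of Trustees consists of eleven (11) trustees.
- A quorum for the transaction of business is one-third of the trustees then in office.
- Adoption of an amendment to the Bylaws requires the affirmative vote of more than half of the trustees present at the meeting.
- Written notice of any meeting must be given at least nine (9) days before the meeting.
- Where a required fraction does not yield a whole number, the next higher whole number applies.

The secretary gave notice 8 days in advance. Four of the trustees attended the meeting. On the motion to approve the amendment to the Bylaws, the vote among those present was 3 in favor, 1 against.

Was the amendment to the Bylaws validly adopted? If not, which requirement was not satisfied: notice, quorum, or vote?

Invalid — notice requirement not satisfied.

Notice: 8 days given; 9 required (8 < 9). Not satisfied.
Quorum: 4 present; quorum is 4. Satisfied.
Vote: the amendment to the Bylaws requires a majority of the trustees present (4). A majority of 4 is 3, so 3 affirmative votes are needed; 3 voted in favor. Satisfied.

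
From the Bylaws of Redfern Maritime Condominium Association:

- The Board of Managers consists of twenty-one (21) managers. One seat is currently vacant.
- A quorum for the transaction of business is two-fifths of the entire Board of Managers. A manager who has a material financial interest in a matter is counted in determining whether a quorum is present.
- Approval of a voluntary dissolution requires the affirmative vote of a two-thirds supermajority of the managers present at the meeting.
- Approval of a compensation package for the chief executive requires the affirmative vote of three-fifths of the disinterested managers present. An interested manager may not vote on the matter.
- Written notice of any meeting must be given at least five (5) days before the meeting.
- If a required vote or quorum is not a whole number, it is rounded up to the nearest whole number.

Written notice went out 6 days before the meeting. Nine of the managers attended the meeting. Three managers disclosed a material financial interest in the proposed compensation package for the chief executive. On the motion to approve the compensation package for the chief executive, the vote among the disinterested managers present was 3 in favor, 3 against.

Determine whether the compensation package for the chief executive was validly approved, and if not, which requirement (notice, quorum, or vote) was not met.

Notice: 6 days given; 5 required (6 ≥ 5). Satisfied.
Quorum: 9 present (interested managers count toward quorum); quorum is 9. Satisfied.
Vote: the compensation package for the chief executive requires three-fifths of the disinterested managers present (9 − 3 = 6). 3/5 of 6 = 3.60, rounded up to 4, so 4 affirmative votes are needed; 3 voted in favor. Not satisfied.

Invalid — vote requirement not satisfied.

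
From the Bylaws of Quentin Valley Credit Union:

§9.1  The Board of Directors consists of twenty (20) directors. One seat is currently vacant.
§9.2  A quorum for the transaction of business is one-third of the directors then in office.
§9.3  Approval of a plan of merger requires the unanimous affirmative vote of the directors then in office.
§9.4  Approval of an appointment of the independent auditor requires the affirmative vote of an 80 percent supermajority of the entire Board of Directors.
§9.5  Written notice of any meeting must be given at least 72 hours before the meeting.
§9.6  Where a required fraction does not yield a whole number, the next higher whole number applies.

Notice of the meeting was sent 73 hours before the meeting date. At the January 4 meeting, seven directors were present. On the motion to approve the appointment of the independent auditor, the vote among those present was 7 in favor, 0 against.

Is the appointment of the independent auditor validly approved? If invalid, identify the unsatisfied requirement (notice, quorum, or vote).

Invalid — vote requirement not satisfied.

Notice: 73 hours given; 72 required (73 ≥ 72). Satisfied.
Quorum: 7 present; quorum is 7. Satisfied.
Vote: the appointment of the independent auditor requires four-fifths of the entire Board of Directors (20). 4/5 of 20 = 16, so 16 affirmative votes are needed; 7 voted in favor. Not satisfied.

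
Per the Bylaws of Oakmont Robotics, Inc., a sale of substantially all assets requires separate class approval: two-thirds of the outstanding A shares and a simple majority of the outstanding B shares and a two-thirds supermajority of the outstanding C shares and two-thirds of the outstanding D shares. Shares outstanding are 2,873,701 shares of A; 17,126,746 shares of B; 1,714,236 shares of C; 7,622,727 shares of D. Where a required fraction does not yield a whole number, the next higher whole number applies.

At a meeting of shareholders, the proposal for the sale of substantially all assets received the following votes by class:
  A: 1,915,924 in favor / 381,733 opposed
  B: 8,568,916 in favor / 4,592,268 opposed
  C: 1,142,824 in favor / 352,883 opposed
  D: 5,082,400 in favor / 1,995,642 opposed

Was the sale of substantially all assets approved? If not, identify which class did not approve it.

A: 2/3 of 2873701 = 1915800.67, rounded up to 1915801; 1,915,801 required, 1,915,924 in favor — approved.
B: a majority of 17126746 is 8563374; 8,563,374 required, 8,568,916 in favor — approved.
C: 2/3 of 1714236 = 1142824; 1,142,824 required, 1,142,824 in favor — approved.
D: 2/3 of 7622727 = 5081818; 5,081,818 required, 5,082,400 in favor — approved.

Approved — every class gave the required vote.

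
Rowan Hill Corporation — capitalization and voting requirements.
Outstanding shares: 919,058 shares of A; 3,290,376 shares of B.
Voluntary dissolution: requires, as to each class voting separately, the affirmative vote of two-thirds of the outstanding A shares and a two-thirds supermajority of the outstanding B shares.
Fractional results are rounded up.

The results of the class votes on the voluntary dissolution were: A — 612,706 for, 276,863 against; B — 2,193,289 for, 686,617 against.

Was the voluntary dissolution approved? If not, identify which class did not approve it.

Not approved — the B shares did not give the required vote.

A: 2/3 of 919058 = 612705.33, rounded up to 612706; 612,706 required, 612,706 in favor — approved.
B: 2/3 of 3290376 = 2193584; 2,193,584 required, 2,193,289 in favor — not approved.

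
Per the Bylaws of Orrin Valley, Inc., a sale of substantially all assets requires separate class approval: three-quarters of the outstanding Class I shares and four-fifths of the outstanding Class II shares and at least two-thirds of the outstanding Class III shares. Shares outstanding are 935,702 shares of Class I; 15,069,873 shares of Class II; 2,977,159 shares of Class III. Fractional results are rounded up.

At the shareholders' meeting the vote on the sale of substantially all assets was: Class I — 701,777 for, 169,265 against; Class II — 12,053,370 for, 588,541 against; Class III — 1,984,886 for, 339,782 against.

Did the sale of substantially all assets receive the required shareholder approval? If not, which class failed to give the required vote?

Not approved — the Class II shares did not give the required vote.

Class I: 3/4 of 935702 = 701776.50, rounded up to 701777; 701,777 required, 701,777 in favor — approved.
Class II: 4/5 of 15069873 = 12055898.40, rounded up to 12055899; 12,055,899 required, 12,053,370 in favor — not approved.
Class III: 2/3 of 2977159 = 1984772.67, rounded up to 1984773; 1,984,773 required, 1,984,886 in favor — approved.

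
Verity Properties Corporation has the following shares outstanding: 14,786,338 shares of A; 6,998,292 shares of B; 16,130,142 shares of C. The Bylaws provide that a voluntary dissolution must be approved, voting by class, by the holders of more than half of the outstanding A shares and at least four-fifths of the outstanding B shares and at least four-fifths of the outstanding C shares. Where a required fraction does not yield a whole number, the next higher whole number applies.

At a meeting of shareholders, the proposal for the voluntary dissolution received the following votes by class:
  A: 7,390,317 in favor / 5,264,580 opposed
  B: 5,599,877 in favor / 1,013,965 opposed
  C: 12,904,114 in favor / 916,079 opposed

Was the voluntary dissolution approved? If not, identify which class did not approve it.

Not approved — the A shares did not give the required vote.

A: a majority of 14786338 is 7393170; 7,393,170 required, 7,390,317 in favor — not approved.
B: 4/5 of 6998292 = 5598633.60, rounded up to 5598634; 5,598,634 required, 5,599,877 in favor — approved.
C: 4/5 of 16130142 = 12904113.60, rounded up to 12904114; 12,904,114 required, 12,904,114 in favor — approved.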